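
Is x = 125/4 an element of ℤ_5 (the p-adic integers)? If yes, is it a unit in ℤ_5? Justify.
x ∈ ℤ_5 but not a unit; v_5(x) = 3 > 0

ℤ_5 = {x ∈ ℚ_5 : v_5(x) ≥ 0} and ℤ_5^× = {x ∈ ℤ_5 : v_5(x) = 0}. Here v_5(125/4) = v_5(num) − v_5(den) = 3; compare against these criteria.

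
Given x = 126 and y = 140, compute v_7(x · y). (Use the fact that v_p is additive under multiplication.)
v_7(17640) = 2

v_p(x) = 1 (factor: 126 = 7^1 · 18); v_p(y) = 1 (factor: 140 = 7^1 · 20). Additivity: v_p(xy) = v_p(x) + v_p(y) = 1 + 1 = 2. (Direct check: xy = 17640 = 7^2 · (360).)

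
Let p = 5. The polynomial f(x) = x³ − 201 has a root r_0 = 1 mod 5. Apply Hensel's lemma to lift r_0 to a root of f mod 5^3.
r_2 = 26 (mod 125)

Hensel: r_{i+1} = r_i − f(r_i)/f′(r_i) mod 5^{i+2}, where f′(x) = 3x². Iterate:
  r_0 = 1 (mod 5)
  r_1 = 1 (mod 25)
  r_2 = 26 (mod 125)
Final: r = 26 with f(r) ≡ 0 mod 5^3.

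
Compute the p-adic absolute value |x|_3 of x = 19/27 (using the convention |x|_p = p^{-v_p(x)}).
|19/27|_3 = 27

Step 1 — compute v_3(x) by factoring powers of 3 out of the numerator and denominator: v_3(19/27) = -3. Step 2 — apply |x|_p = p^{-v_p(x)} = 3^{3} = 27.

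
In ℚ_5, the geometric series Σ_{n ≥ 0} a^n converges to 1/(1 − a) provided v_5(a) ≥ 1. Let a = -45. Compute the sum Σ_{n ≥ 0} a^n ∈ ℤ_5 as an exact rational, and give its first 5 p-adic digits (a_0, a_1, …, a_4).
Σ a^n = 1/(1 − a) = 1/46;  first 5 digits = (1, 1, 4, 1, 3)

v_5(a) = 1 ≥ 1, so the series converges in ℤ_5 to 1/(1 − a) = 1/(1 − (-45)) = 1/46. Expand this rational in ℤ_5: compute digits iteratively via d_i = x_i mod 5, x_{i+1} = (x_i − d_i)/5. The first 5 digits are (1, 1, 4, 1, 3).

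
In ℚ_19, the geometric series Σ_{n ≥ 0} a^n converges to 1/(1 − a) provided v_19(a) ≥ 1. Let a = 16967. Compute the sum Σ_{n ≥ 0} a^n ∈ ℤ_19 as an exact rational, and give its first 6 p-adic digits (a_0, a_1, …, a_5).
Σ a^n = 1/(1 − a) = -1/16966;  first 6 digits = (1, 0, 9, 2, 5, 2)

v_19(a) = 2 ≥ 1, so the series converges in ℤ_19 to 1/(1 − a) = 1/(1 − 16967) = -1/16966. Expand this rational in ℤ_19: compute digits iteratively via d_i = x_i mod 19, x_{i+1} = (x_i − d_i)/19. The first 6 digits are (1, 0, 9, 2, 5, 2).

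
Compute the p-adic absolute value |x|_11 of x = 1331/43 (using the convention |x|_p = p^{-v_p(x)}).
|1331/43|_11 = 1/1331

Step 1 — compute v_11(x) by factoring powers of 11 out of the numerator and denominator: v_11(1331/43) = 3. Step 2 — apply |x|_p = p^{-v_p(x)} = 11^{-3} = 1/1331.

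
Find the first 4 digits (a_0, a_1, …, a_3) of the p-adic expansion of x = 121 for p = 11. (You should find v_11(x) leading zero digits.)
(a_0, …, a_3) = (0, 0, 1, 0)

v_11(121) = 2, so a_0 = ... = a_1 = 0. Factor out: x = 11^2 · u with u = 1 a unit in ℤ_11. Expand u iteratively via a_{v+i} = u_i mod 11, u_{i+1} = (u_i − a_{v+i})/11:
  u_0 = 1;  a_2 = 1;  u_1 = (u_0 − 1)/11 = 0
  u_1 = 0;  a_3 = 0;  u_2 = (u_1 − 0)/11 = 0
Digits: (0, 0, 1, 0).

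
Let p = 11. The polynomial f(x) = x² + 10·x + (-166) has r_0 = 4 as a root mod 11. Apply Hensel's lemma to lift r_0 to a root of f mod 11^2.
r_1 = 37 (mod 121)

Hensel: r_{i+1} = r_i − f(r_i)·(f′(r_i))^{-1} mod 11^{i+2}, f′(x) = 2x + 10. Iterate:
  r_0 = 4 (mod 11)
  r_1 = 37 (mod 121)
Final: r = 37 satisfies f(r) ≡ 0 mod 11^2.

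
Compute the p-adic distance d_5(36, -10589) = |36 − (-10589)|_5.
d_5(36, -10589) = 1/625

Step 1 — x − y = 36 − (-10589) = 10625. Step 2 — v_5(10625) = 4 (factor: 10625 = (5^4 · 17); the sign does not affect v_p). Step 3 — |x − y|_5 = 5^{-4} = 1/625.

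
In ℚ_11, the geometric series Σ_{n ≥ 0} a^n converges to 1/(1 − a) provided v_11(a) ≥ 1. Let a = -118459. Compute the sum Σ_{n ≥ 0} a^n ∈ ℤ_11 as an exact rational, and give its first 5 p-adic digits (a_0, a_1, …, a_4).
Σ a^n = 1/(1 − a) = 1/118460;  first 5 digits = (1, 0, 0, 10, 2)

v_11(a) = 3 ≥ 1, so the series converges in ℤ_11 to 1/(1 − a) = 1/(1 − (-118459)) = 1/118460. Expand this rational in ℤ_11: compute digits iteratively via d_i = x_i mod 11, x_{i+1} = (x_i − d_i)/11. The first 5 digits are (1, 0, 0, 10, 2).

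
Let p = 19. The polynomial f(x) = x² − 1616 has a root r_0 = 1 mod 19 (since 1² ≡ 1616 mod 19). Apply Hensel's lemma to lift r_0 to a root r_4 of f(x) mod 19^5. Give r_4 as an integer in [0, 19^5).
r_4 = 174630 (mod 2476099)

Hensel's recurrence: r_{i+1} = r_i − f(r_i)·(f′(r_i))^{-1} mod 19^{i+2}, with f′(x) = 2x. Iterate:
  r_0 = 1 (mod 19)
  r_1 = 267 (mod 361)
  r_2 = 3155 (mod 6859)
  r_3 = 44309 (mod 130321)
  r_4 = 174630 (mod 2476099)
Final: r_4 = 174630, and one checks f(r_4) ≡ 0 mod 19^5.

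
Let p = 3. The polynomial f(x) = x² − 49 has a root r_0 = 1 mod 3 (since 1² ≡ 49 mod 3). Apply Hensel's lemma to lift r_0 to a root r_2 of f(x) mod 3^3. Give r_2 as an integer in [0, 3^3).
r_2 = 7 (mod 27)

Hensel's recurrence: r_{i+1} = r_i − f(r_i)·(f′(r_i))^{-1} mod 3^{i+2}, with f′(x) = 2x. Iterate:
  r_0 = 1 (mod 3)
  r_1 = 7 (mod 9)
  r_2 = 7 (mod 27)
Final: r_2 = 7, and one checks f(r_2) ≡ 0 mod 3^3.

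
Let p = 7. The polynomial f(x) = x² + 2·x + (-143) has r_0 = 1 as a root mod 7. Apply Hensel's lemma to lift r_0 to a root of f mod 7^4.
r_3 = 2388 (mod 2401)

Hensel: r_{i+1} = r_i − f(r_i)·(f′(r_i))^{-1} mod 7^{i+2}, f′(x) = 2x + 2. Iterate:
  r_0 = 1 (mod 7)
  r_1 = 36 (mod 49)
  r_2 = 330 (mod 343)
  r_3 = 2388 (mod 2401)
Final: r = 2388 satisfies f(r) ≡ 0 mod 7^4.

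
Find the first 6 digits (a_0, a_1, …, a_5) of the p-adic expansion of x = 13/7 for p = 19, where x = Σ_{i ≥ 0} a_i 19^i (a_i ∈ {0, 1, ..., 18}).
(a_0, …, a_5) = (10, 5, 16, 10, 13, 2)

v_19(13/7) = 0 (numerator and denominator both coprime to 19), so x ∈ ℤ_19^×. Compute digits iteratively via a_i = x_i mod 19, x_{i+1} = (x_i − a_i)/19, with x_0 = x:
  x_0 = 13/7;  a_0 = 10;  x_1 = (x_0 − 10)/19 = -3/7
  x_1 = -3/7;  a_1 = 5;  x_2 = (x_1 − 5)/19 = -2/7
  x_2 = -2/7;  a_2 = 16;  x_3 = (x_2 − 16)/19 = -6/7
  x_3 = -6/7;  a_3 = 10;  x_4 = (x_3 − 10)/19 = -4/7
  x_4 = -4/7;  a_4 = 13;  x_5 = (x_4 − 13)/19 = -5/7
  x_5 = -5/7;  a_5 = 2;  x_6 = (x_5 − 2)/19 = -1/7
Digits: (10, 5, 16, 10, 13, 2).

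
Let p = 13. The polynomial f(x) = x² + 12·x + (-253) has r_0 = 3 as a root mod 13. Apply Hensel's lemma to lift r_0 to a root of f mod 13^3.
r_2 = 2174 (mod 2197)

Hensel: r_{i+1} = r_i − f(r_i)·(f′(r_i))^{-1} mod 13^{i+2}, f′(x) = 2x + 12. Iterate:
  r_0 = 3 (mod 13)
  r_1 = 146 (mod 169)
  r_2 = 2174 (mod 2197)
Final: r = 2174 satisfies f(r) ≡ 0 mod 13^3.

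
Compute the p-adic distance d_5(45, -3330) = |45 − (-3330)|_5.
d_5(45, -3330) = 1/125

Step 1 — x − y = 45 − (-3330) = 3375. Step 2 — v_5(3375) = 3 (factor: 3375 = (5^3 · 27); the sign does not affect v_p). Step 3 — |x − y|_5 = 5^{-3} = 1/125.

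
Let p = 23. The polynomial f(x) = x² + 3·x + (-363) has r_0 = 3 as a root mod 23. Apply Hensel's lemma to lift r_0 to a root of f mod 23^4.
r_3 = 62816 (mod 279841)

Hensel: r_{i+1} = r_i − f(r_i)·(f′(r_i))^{-1} mod 23^{i+2}, f′(x) = 2x + 3. Iterate:
  r_0 = 3 (mod 23)
  r_1 = 394 (mod 529)
  r_2 = 1981 (mod 12167)
  r_3 = 62816 (mod 279841)
Final: r = 62816 satisfies f(r) ≡ 0 mod 23^4.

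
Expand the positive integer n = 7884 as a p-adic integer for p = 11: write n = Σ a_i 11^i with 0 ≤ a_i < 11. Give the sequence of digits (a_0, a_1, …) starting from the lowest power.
(a_0, a_1, …) = (8, 1, 10, 5)

Repeated division by 11 gives the digits low-to-high: 7884 = 8 + 1·11^1 + 10·11^2 + 5·11^3. Digit sequence: (8, 1, 10, 5).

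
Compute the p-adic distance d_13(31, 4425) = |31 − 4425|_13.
d_13(31, 4425) = 1/2197

Step 1 — x − y = 31 − 4425 = -4394. Step 2 — v_13(-4394) = 3 (factor: -4394 = −(13^3 · 2); the sign does not affect v_p). Step 3 — |x − y|_13 = 13^{-3} = 1/2197.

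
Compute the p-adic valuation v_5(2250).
v_5(2250) = 3

v_5(n) is the largest exponent k such that 5^k divides n. Factor out: 2250 = 5^3 · 18. (Sign doesn't affect v_p.) So v_5(2250) = 3.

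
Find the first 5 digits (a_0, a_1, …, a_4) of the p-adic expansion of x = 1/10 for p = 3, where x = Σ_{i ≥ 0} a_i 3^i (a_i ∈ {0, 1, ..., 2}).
(a_0, …, a_4) = (1, 0, 2, 2, 0)

v_3(1/10) = 0 (numerator and denominator both coprime to 3), so x ∈ ℤ_3^×. Compute digits iteratively via a_i = x_i mod 3, x_{i+1} = (x_i − a_i)/3, with x_0 = x:
  x_0 = 1/10;  a_0 = 1;  x_1 = (x_0 − 1)/3 = -3/10
  x_1 = -3/10;  a_1 = 0;  x_2 = (x_1 − 0)/3 = -1/10
  x_2 = -1/10;  a_2 = 2;  x_3 = (x_2 − 2)/3 = -7/10
  x_3 = -7/10;  a_3 = 2;  x_4 = (x_3 − 2)/3 = -9/10
  x_4 = -9/10;  a_4 = 0;  x_5 = (x_4 − 0)/3 = -3/10
Digits: (1, 0, 2, 2, 0).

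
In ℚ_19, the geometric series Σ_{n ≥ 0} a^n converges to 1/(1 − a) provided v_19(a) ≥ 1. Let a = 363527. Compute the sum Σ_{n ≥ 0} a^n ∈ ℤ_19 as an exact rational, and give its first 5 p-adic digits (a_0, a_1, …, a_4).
Σ a^n = 1/(1 − a) = -1/363526;  first 5 digits = (1, 0, 0, 15, 2)

v_19(a) = 3 ≥ 1, so the series converges in ℤ_19 to 1/(1 − a) = 1/(1 − 363527) = -1/363526. Expand this rational in ℤ_19: compute digits iteratively via d_i = x_i mod 19, x_{i+1} = (x_i − d_i)/19. The first 5 digits are (1, 0, 0, 15, 2).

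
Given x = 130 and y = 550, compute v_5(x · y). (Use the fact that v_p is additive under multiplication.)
v_5(71500) = 3

v_p(x) = 1 (factor: 130 = 5^1 · 26); v_p(y) = 2 (factor: 550 = 5^2 · 22). Additivity: v_p(xy) = v_p(x) + v_p(y) = 1 + 2 = 3. (Direct check: xy = 71500 = 5^3 · (572).)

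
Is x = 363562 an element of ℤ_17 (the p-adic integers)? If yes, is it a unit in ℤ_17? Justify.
x ∈ ℤ_17 but not a unit; v_17(x) = 3 > 0

ℤ_17 = {x ∈ ℚ_17 : v_17(x) ≥ 0} and ℤ_17^× = {x ∈ ℤ_17 : v_17(x) = 0}. Here v_17(363562) = v_17(num) − v_17(den) = 3; compare against these criteria.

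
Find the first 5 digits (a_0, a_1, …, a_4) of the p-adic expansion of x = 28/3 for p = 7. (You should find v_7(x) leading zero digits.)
(a_0, …, a_4) = (0, 6, 4, 4, 4)

v_7(28/3) = 1, so a_0 = ... = a_0 = 0. Factor out: x = 7^1 · u with u = 4/3 a unit in ℤ_7. Expand u iteratively via a_{v+i} = u_i mod 7, u_{i+1} = (u_i − a_{v+i})/7:
  u_0 = 4/3;  a_1 = 6;  u_1 = (u_0 − 6)/7 = -2/3
  u_1 = -2/3;  a_2 = 4;  u_2 = (u_1 − 4)/7 = -2/3
  u_2 = -2/3;  a_3 = 4;  u_3 = (u_2 − 4)/7 = -2/3
  u_3 = -2/3;  a_4 = 4;  u_4 = (u_3 − 4)/7 = -2/3
Digits: (0, 6, 4, 4, 4).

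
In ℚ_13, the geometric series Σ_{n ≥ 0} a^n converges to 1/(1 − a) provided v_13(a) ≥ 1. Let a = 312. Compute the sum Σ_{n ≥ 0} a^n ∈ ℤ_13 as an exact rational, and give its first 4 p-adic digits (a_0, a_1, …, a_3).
Σ a^n = 1/(1 − a) = -1/311;  first 4 digits = (1, 11, 5, 10)

v_13(a) = 1 ≥ 1, so the series converges in ℤ_13 to 1/(1 − a) = 1/(1 − 312) = -1/311. Expand this rational in ℤ_13: compute digits iteratively via d_i = x_i mod 13, x_{i+1} = (x_i − d_i)/13. The first 4 digits are (1, 11, 5, 10).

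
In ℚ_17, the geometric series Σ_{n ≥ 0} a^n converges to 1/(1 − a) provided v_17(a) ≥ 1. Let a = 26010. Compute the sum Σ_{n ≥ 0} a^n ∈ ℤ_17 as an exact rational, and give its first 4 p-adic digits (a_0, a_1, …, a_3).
Σ a^n = 1/(1 − a) = -1/26009;  first 4 digits = (1, 0, 5, 5)

v_17(a) = 2 ≥ 1, so the series converges in ℤ_17 to 1/(1 − a) = 1/(1 − 26010) = -1/26009. Expand this rational in ℤ_17: compute digits iteratively via d_i = x_i mod 17, x_{i+1} = (x_i − d_i)/17. The first 4 digits are (1, 0, 5, 5).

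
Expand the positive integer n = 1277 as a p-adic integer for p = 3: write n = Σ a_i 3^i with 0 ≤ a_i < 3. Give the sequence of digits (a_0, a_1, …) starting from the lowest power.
(a_0, a_1, …) = (2, 2, 0, 2, 0, 2, 1)

Repeated division by 3 gives the digits low-to-high: 1277 = 2 + 2·3^1 + 2·3^3 + 2·3^5 + 1·3^6. Digit sequence: (2, 2, 0, 2, 0, 2, 1).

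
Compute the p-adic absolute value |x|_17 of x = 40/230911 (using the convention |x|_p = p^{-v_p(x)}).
|40/230911|_17 = 4913

Step 1 — compute v_17(x) by factoring powers of 17 out of the numerator and denominator: v_17(40/230911) = -3. Step 2 — apply |x|_p = p^{-v_p(x)} = 17^{3} = 4913.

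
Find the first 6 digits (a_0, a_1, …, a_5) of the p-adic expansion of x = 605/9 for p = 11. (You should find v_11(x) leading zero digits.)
(a_0, …, a_5) = (0, 0, 3, 1, 6, 8)

v_11(605/9) = 2, so a_0 = ... = a_1 = 0. Factor out: x = 11^2 · u with u = 5/9 a unit in ℤ_11. Expand u iteratively via a_{v+i} = u_i mod 11, u_{i+1} = (u_i − a_{v+i})/11:
  u_0 = 5/9;  a_2 = 3;  u_1 = (u_0 − 3)/11 = -2/9
  u_1 = -2/9;  a_3 = 1;  u_2 = (u_1 − 1)/11 = -1/9
  u_2 = -1/9;  a_4 = 6;  u_3 = (u_2 − 6)/11 = -5/9
  u_3 = -5/9;  a_5 = 8;  u_4 = (u_3 − 8)/11 = -7/9
Digits: (0, 0, 3, 1, 6, 8).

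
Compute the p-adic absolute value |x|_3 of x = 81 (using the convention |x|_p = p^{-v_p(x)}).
|81|_3 = 1/81

Step 1 — compute v_3(x) by factoring powers of 3 out of the numerator and denominator: v_3(81) = 4. Step 2 — apply |x|_p = p^{-v_p(x)} = 3^{-4} = 1/81.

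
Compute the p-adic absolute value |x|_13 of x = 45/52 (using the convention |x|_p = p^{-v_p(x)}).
|45/52|_13 = 13

Step 1 — compute v_13(x) by factoring powers of 13 out of the numerator and denominator: v_13(45/52) = -1. Step 2 — apply |x|_p = p^{-v_p(x)} = 13^{1} = 13.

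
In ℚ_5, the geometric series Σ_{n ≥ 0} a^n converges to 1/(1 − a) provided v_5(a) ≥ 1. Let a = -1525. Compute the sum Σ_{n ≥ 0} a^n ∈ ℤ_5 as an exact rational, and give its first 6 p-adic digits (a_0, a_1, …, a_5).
Σ a^n = 1/(1 − a) = 1/1526;  first 6 digits = (1, 0, 4, 2, 3, 3)

v_5(a) = 2 ≥ 1, so the series converges in ℤ_5 to 1/(1 − a) = 1/(1 − (-1525)) = 1/1526. Expand this rational in ℤ_5: compute digits iteratively via d_i = x_i mod 5, x_{i+1} = (x_i − d_i)/5. The first 6 digits are (1, 0, 4, 2, 3, 3).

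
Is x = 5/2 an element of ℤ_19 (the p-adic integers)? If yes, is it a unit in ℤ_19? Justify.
x ∈ ℤ_19^× (unit); v_19(x) = 0

ℤ_19 = {x ∈ ℚ_19 : v_19(x) ≥ 0} and ℤ_19^× = {x ∈ ℤ_19 : v_19(x) = 0}. Here v_19(5/2) = v_19(num) − v_19(den) = 0; compare against these criteria.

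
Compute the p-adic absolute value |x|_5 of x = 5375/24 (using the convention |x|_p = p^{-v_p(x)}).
|5375/24|_5 = 1/125

Step 1 — compute v_5(x) by factoring powers of 5 out of the numerator and denominator: v_5(5375/24) = 3. Step 2 — apply |x|_p = p^{-v_p(x)} = 5^{-3} = 1/125.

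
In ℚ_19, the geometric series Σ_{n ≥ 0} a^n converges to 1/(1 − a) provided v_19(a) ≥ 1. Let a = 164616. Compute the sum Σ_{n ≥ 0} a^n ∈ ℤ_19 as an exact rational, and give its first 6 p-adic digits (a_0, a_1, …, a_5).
Σ a^n = 1/(1 − a) = -1/164615;  first 6 digits = (1, 0, 0, 5, 1, 0)

v_19(a) = 3 ≥ 1, so the series converges in ℤ_19 to 1/(1 − a) = 1/(1 − 164616) = -1/164615. Expand this rational in ℤ_19: compute digits iteratively via d_i = x_i mod 19, x_{i+1} = (x_i − d_i)/19. The first 6 digits are (1, 0, 0, 5, 1, 0).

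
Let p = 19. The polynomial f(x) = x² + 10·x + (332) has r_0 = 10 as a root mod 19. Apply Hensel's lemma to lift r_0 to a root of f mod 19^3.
r_2 = 4589 (mod 6859)

Hensel: r_{i+1} = r_i − f(r_i)·(f′(r_i))^{-1} mod 19^{i+2}, f′(x) = 2x + 10. Iterate:
  r_0 = 10 (mod 19)
  r_1 = 257 (mod 361)
  r_2 = 4589 (mod 6859)
Final: r = 4589 satisfies f(r) ≡ 0 mod 19^3.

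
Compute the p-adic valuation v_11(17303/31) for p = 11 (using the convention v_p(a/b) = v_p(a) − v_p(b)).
v_11(17303/31) = 3

Factor powers of 11 from the numerator and denominator of the reduced fraction: 17303 = 11^3 · 13 and 31 = 11^0 · 31. Apply v_p(a/b) = v_p(a) − v_p(b): v_11(17303/31) = 3 − 0 = 3.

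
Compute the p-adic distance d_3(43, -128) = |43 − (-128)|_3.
d_3(43, -128) = 1/9

Step 1 — x − y = 43 − (-128) = 171. Step 2 — v_3(171) = 2 (factor: 171 = (3^2 · 19); the sign does not affect v_p). Step 3 — |x − y|_3 = 3^{-2} = 1/9.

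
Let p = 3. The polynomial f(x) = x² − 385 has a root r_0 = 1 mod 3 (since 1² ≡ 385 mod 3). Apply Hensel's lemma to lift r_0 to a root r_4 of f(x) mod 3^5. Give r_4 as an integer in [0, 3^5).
r_4 = 40 (mod 243)

Hensel's recurrence: r_{i+1} = r_i − f(r_i)·(f′(r_i))^{-1} mod 3^{i+2}, with f′(x) = 2x. Iterate:
  r_0 = 1 (mod 3)
  r_1 = 4 (mod 9)
  r_2 = 13 (mod 27)
  r_3 = 40 (mod 81)
  r_4 = 40 (mod 243)
Final: r_4 = 40, and one checks f(r_4) ≡ 0 mod 3^5.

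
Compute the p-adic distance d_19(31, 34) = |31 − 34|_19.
d_19(31, 34) = 1

Step 1 — x − y = 31 − 34 = -3. Step 2 — v_19(-3) = 0 (factor: -3 = −(19^0 · 3); the sign does not affect v_p). Step 3 — |x − y|_19 = 19^{0} = 1.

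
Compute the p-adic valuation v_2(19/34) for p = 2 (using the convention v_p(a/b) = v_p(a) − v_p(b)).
v_2(19/34) = -1

Factor powers of 2 from the numerator and denominator of the reduced fraction: 19 = 2^0 · 19 and 34 = 2^1 · 17. Apply v_p(a/b) = v_p(a) − v_p(b): v_2(19/34) = 0 − 1 = -1.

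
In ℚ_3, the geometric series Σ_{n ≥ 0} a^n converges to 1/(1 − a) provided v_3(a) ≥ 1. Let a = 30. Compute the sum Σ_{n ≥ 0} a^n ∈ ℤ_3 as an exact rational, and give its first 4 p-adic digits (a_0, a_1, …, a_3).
Σ a^n = 1/(1 − a) = -1/29;  first 4 digits = (1, 1, 1, 2)

v_3(a) = 1 ≥ 1, so the series converges in ℤ_3 to 1/(1 − a) = 1/(1 − 30) = -1/29. Expand this rational in ℤ_3: compute digits iteratively via d_i = x_i mod 3, x_{i+1} = (x_i − d_i)/3. The first 4 digits are (1, 1, 1, 2).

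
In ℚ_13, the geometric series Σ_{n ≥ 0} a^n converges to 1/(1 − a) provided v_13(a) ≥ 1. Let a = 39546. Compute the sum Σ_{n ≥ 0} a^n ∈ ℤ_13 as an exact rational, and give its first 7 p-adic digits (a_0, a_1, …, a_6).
Σ a^n = 1/(1 − a) = -1/39545;  first 7 digits = (1, 0, 0, 5, 1, 0, 12)

v_13(a) = 3 ≥ 1, so the series converges in ℤ_13 to 1/(1 − a) = 1/(1 − 39546) = -1/39545. Expand this rational in ℤ_13: compute digits iteratively via d_i = x_i mod 13, x_{i+1} = (x_i − d_i)/13. The first 7 digits are (1, 0, 0, 5, 1, 0, 12).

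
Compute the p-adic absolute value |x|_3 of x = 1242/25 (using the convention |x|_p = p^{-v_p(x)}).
|1242/25|_3 = 1/27

Step 1 — compute v_3(x) by factoring powers of 3 out of the numerator and denominator: v_3(1242/25) = 3. Step 2 — apply |x|_p = p^{-v_p(x)} = 3^{-3} = 1/27.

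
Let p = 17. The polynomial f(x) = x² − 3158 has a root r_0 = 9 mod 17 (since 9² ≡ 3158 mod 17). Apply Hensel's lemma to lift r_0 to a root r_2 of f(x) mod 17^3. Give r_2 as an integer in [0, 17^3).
r_2 = 4242 (mod 4913)

Hensel's recurrence: r_{i+1} = r_i − f(r_i)·(f′(r_i))^{-1} mod 17^{i+2}, with f′(x) = 2x. Iterate:
  r_0 = 9 (mod 17)
  r_1 = 196 (mod 289)
  r_2 = 4242 (mod 4913)
Final: r_2 = 4242, and one checks f(r_2) ≡ 0 mod 17^3.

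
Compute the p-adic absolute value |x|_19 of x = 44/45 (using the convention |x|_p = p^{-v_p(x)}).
|44/45|_19 = 1

Step 1 — compute v_19(x) by factoring powers of 19 out of the numerator and denominator: v_19(44/45) = 0. Step 2 — apply |x|_p = p^{-v_p(x)} = 19^{0} = 1.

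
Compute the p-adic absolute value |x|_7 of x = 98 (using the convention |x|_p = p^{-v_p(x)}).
|98|_7 = 1/49

Step 1 — compute v_7(x) by factoring powers of 7 out of the numerator and denominator: v_7(98) = 2. Step 2 — apply |x|_p = p^{-v_p(x)} = 7^{-2} = 1/49.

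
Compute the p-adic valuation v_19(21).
v_19(21) = 0

v_19(n) is the largest exponent k such that 19^k divides n. Factor out: 21 = 19^0 · 21. (Sign doesn't affect v_p.) So v_19(21) = 0.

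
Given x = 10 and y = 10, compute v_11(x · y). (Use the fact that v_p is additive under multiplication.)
v_11(100) = 0

v_p(x) = 0 (factor: 10 = 11^0 · 10); v_p(y) = 0 (factor: 10 = 11^0 · 10). Additivity: v_p(xy) = v_p(x) + v_p(y) = 0 + 0 = 0. (Direct check: xy = 100 = 11^0 · (100).)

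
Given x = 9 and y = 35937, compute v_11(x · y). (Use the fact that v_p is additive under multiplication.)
v_11(323433) = 3

v_p(x) = 0 (factor: 9 = 11^0 · 9); v_p(y) = 3 (factor: 35937 = 11^3 · 27). Additivity: v_p(xy) = v_p(x) + v_p(y) = 0 + 3 = 3. (Direct check: xy = 323433 = 11^3 · (243).)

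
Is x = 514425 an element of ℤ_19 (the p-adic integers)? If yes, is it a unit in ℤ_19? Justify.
x ∈ ℤ_19 but not a unit; v_19(x) = 3 > 0

ℤ_19 = {x ∈ ℚ_19 : v_19(x) ≥ 0} and ℤ_19^× = {x ∈ ℤ_19 : v_19(x) = 0}. Here v_19(514425) = v_19(num) − v_19(den) = 3; compare against these criteria.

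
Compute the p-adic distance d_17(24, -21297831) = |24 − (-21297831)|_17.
d_17(24, -21297831) = 1/1419857

Step 1 — x − y = 24 − (-21297831) = 21297855. Step 2 — v_17(21297855) = 5 (factor: 21297855 = (17^5 · 15); the sign does not affect v_p). Step 3 — |x − y|_17 = 17^{-5} = 1/1419857.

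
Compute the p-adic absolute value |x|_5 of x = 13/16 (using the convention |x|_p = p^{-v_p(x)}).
|13/16|_5 = 1

Step 1 — compute v_5(x) by factoring powers of 5 out of the numerator and denominator: v_5(13/16) = 0. Step 2 — apply |x|_p = p^{-v_p(x)} = 5^{0} = 1.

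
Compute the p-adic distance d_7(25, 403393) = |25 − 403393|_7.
d_7(25, 403393) = 1/16807

Step 1 — x − y = 25 − 403393 = -403368. Step 2 — v_7(-403368) = 5 (factor: -403368 = −(7^5 · 24); the sign does not affect v_p). Step 3 — |x − y|_7 = 7^{-5} = 1/16807.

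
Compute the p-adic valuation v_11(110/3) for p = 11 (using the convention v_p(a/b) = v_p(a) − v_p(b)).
v_11(110/3) = 1

Factor powers of 11 from the numerator and denominator of the reduced fraction: 110 = 11^1 · 10 and 3 = 11^0 · 3. Apply v_p(a/b) = v_p(a) − v_p(b): v_11(110/3) = 1 − 0 = 1.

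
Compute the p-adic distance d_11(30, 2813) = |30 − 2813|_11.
d_11(30, 2813) = 1/121

Step 1 — x − y = 30 − 2813 = -2783. Step 2 — v_11(-2783) = 2 (factor: -2783 = −(11^2 · 23); the sign does not affect v_p). Step 3 — |x − y|_11 = 11^{-2} = 1/121.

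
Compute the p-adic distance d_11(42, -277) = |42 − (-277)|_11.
d_11(42, -277) = 1/11

Step 1 — x − y = 42 − (-277) = 319. Step 2 — v_11(319) = 1 (factor: 319 = (11^1 · 29); the sign does not affect v_p). Step 3 — |x − y|_11 = 11^{-1} = 1/11.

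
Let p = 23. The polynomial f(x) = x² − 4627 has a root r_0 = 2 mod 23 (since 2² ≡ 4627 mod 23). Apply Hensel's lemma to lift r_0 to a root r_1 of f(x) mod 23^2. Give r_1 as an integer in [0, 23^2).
r_1 = 232 (mod 529)

Hensel's recurrence: r_{i+1} = r_i − f(r_i)·(f′(r_i))^{-1} mod 23^{i+2}, with f′(x) = 2x. Iterate:
  r_0 = 2 (mod 23)
  r_1 = 232 (mod 529)
Final: r_1 = 232, and one checks f(r_1) ≡ 0 mod 23^2.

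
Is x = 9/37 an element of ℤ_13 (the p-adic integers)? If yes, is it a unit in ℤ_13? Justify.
x ∈ ℤ_13^× (unit); v_13(x) = 0

ℤ_13 = {x ∈ ℚ_13 : v_13(x) ≥ 0} and ℤ_13^× = {x ∈ ℤ_13 : v_13(x) = 0}. Here v_13(9/37) = v_13(num) − v_13(den) = 0; compare against these criteria.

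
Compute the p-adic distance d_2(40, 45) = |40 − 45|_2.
d_2(40, 45) = 1

Step 1 — x − y = 40 − 45 = -5. Step 2 — v_2(-5) = 0 (factor: -5 = −(2^0 · 5); the sign does not affect v_p). Step 3 — |x − y|_2 = 2^{0} = 1.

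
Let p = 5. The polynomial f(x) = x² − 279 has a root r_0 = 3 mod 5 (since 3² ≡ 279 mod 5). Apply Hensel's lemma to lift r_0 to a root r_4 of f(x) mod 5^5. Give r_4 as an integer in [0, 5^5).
r_4 = 1648 (mod 3125)

Hensel's recurrence: r_{i+1} = r_i − f(r_i)·(f′(r_i))^{-1} mod 5^{i+2}, with f′(x) = 2x. Iterate:
  r_0 = 3 (mod 5)
  r_1 = 23 (mod 25)
  r_2 = 23 (mod 125)
  r_3 = 398 (mod 625)
  r_4 = 1648 (mod 3125)
Final: r_4 = 1648, and one checks f(r_4) ≡ 0 mod 5^5.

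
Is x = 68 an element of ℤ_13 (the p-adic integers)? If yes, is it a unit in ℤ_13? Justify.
x ∈ ℤ_13^× (unit); v_13(x) = 0

ℤ_13 = {x ∈ ℚ_13 : v_13(x) ≥ 0} and ℤ_13^× = {x ∈ ℤ_13 : v_13(x) = 0}. Here v_13(68) = v_13(num) − v_13(den) = 0; compare against these criteria.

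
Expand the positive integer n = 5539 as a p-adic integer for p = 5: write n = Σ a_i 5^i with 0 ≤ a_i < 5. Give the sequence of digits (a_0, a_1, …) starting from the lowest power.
(a_0, a_1, …) = (4, 2, 1, 4, 3, 1)

Repeated division by 5 gives the digits low-to-high: 5539 = 4 + 2·5^1 + 1·5^2 + 4·5^3 + 3·5^4 + 1·5^5. Digit sequence: (4, 2, 1, 4, 3, 1).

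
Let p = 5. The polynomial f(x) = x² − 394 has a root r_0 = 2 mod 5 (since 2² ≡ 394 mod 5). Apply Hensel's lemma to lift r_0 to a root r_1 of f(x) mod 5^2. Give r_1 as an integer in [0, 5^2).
r_1 = 12 (mod 25)

Hensel's recurrence: r_{i+1} = r_i − f(r_i)·(f′(r_i))^{-1} mod 5^{i+2}, with f′(x) = 2x. Iterate:
  r_0 = 2 (mod 5)
  r_1 = 12 (mod 25)
Final: r_1 = 12, and one checks f(r_1) ≡ 0 mod 5^2.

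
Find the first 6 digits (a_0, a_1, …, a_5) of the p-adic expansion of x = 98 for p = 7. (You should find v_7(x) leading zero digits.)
(a_0, …, a_5) = (0, 0, 2, 0, 0, 0)

v_7(98) = 2, so a_0 = ... = a_1 = 0. Factor out: x = 7^2 · u with u = 2 a unit in ℤ_7. Expand u iteratively via a_{v+i} = u_i mod 7, u_{i+1} = (u_i − a_{v+i})/7:
  u_0 = 2;  a_2 = 2;  u_1 = (u_0 − 2)/7 = 0
  u_1 = 0;  a_3 = 0;  u_2 = (u_1 − 0)/7 = 0
  u_2 = 0;  a_4 = 0;  u_3 = (u_2 − 0)/7 = 0
  u_3 = 0;  a_5 = 0;  u_4 = (u_3 − 0)/7 = 0
Digits: (0, 0, 2, 0, 0, 0).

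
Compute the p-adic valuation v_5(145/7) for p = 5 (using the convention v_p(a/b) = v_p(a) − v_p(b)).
v_5(145/7) = 1

Factor powers of 5 from the numerator and denominator of the reduced fraction: 145 = 5^1 · 29 and 7 = 5^0 · 7. Apply v_p(a/b) = v_p(a) − v_p(b): v_5(145/7) = 1 − 0 = 1.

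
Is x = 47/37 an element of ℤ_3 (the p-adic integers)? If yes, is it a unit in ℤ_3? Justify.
x ∈ ℤ_3^× (unit); v_3(x) = 0

ℤ_3 = {x ∈ ℚ_3 : v_3(x) ≥ 0} and ℤ_3^× = {x ∈ ℤ_3 : v_3(x) = 0}. Here v_3(47/37) = v_3(num) − v_3(den) = 0; compare against these criteria.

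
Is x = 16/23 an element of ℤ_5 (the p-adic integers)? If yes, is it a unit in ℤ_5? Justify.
x ∈ ℤ_5^× (unit); v_5(x) = 0

ℤ_5 = {x ∈ ℚ_5 : v_5(x) ≥ 0} and ℤ_5^× = {x ∈ ℤ_5 : v_5(x) = 0}. Here v_5(16/23) = v_5(num) − v_5(den) = 0; compare against these criteria.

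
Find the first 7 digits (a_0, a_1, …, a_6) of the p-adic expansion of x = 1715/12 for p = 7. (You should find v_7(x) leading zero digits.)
(a_0, …, a_6) = (0, 0, 0, 1, 4, 0, 4)

v_7(1715/12) = 3, so a_0 = ... = a_2 = 0. Factor out: x = 7^3 · u with u = 5/12 a unit in ℤ_7. Expand u iteratively via a_{v+i} = u_i mod 7, u_{i+1} = (u_i − a_{v+i})/7:
  u_0 = 5/12;  a_3 = 1;  u_1 = (u_0 − 1)/7 = -1/12
  u_1 = -1/12;  a_4 = 4;  u_2 = (u_1 − 4)/7 = -7/12
  u_2 = -7/12;  a_5 = 0;  u_3 = (u_2 − 0)/7 = -1/12
  u_3 = -1/12;  a_6 = 4;  u_4 = (u_3 − 4)/7 = -7/12
Digits: (0, 0, 0, 1, 4, 0, 4).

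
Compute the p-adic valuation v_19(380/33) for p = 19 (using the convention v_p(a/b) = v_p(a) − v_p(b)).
v_19(380/33) = 1

Factor powers of 19 from the numerator and denominator of the reduced fraction: 380 = 19^1 · 20 and 33 = 19^0 · 33. Apply v_p(a/b) = v_p(a) − v_p(b): v_19(380/33) = 1 − 0 = 1.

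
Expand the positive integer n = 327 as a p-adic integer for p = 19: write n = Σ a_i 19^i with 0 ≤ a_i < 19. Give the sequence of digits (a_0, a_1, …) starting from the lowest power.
(a_0, a_1, …) = (4, 17)

Repeated division by 19 gives the digits low-to-high: 327 = 4 + 17·19^1. Digit sequence: (4, 17).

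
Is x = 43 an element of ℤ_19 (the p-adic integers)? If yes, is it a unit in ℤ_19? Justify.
x ∈ ℤ_19^× (unit); v_19(x) = 0

ℤ_19 = {x ∈ ℚ_19 : v_19(x) ≥ 0} and ℤ_19^× = {x ∈ ℤ_19 : v_19(x) = 0}. Here v_19(43) = v_19(num) − v_19(den) = 0; compare against these criteria.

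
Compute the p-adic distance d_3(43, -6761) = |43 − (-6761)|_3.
d_3(43, -6761) = 1/243

Step 1 — x − y = 43 − (-6761) = 6804. Step 2 — v_3(6804) = 5 (factor: 6804 = (3^5 · 28); the sign does not affect v_p). Step 3 — |x − y|_3 = 3^{-5} = 1/243.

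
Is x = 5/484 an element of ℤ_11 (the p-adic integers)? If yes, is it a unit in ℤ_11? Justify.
x ∉ ℤ_11 (v_11(x) = -2 < 0)

ℤ_11 = {x ∈ ℚ_11 : v_11(x) ≥ 0} and ℤ_11^× = {x ∈ ℤ_11 : v_11(x) = 0}. Here v_11(5/484) = v_11(num) − v_11(den) = -2; compare against these criteria.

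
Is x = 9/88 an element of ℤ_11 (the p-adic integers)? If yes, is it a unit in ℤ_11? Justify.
x ∉ ℤ_11 (v_11(x) = -1 < 0)

ℤ_11 = {x ∈ ℚ_11 : v_11(x) ≥ 0} and ℤ_11^× = {x ∈ ℤ_11 : v_11(x) = 0}. Here v_11(9/88) = v_11(num) − v_11(den) = -1; compare against these criteria.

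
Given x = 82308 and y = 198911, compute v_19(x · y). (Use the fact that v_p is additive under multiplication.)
v_19(16371966588) = 6

v_p(x) = 3 (factor: 82308 = 19^3 · 12); v_p(y) = 3 (factor: 198911 = 19^3 · 29). Additivity: v_p(xy) = v_p(x) + v_p(y) = 3 + 3 = 6. (Direct check: xy = 16371966588 = 19^6 · (348).)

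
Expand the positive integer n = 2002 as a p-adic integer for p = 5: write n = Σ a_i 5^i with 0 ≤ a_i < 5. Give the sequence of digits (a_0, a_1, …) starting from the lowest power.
(a_0, a_1, …) = (2, 0, 0, 1, 3)

Repeated division by 5 gives the digits low-to-high: 2002 = 2 + 1·5^3 + 3·5^4. Digit sequence: (2, 0, 0, 1, 3).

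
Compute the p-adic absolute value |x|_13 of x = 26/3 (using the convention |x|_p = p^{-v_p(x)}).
|26/3|_13 = 1/13

Step 1 — compute v_13(x) by factoring powers of 13 out of the numerator and denominator: v_13(26/3) = 1. Step 2 — apply |x|_p = p^{-v_p(x)} = 13^{-1} = 1/13.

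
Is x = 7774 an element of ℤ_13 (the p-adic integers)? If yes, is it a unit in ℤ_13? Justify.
x ∈ ℤ_13 but not a unit; v_13(x) = 2 > 0

ℤ_13 = {x ∈ ℚ_13 : v_13(x) ≥ 0} and ℤ_13^× = {x ∈ ℤ_13 : v_13(x) = 0}. Here v_13(7774) = v_13(num) − v_13(den) = 2; compare against these criteria.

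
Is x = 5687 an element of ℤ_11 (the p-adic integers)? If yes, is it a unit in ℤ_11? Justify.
x ∈ ℤ_11 but not a unit; v_11(x) = 2 > 0

ℤ_11 = {x ∈ ℚ_11 : v_11(x) ≥ 0} and ℤ_11^× = {x ∈ ℤ_11 : v_11(x) = 0}. Here v_11(5687) = v_11(num) − v_11(den) = 2; compare against these criteria.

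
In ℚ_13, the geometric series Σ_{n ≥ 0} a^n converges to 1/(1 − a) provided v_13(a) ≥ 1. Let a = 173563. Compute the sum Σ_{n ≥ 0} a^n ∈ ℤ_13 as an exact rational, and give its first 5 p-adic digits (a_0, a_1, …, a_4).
Σ a^n = 1/(1 − a) = -1/173562;  first 5 digits = (1, 0, 0, 1, 6)

v_13(a) = 3 ≥ 1, so the series converges in ℤ_13 to 1/(1 − a) = 1/(1 − 173563) = -1/173562. Expand this rational in ℤ_13: compute digits iteratively via d_i = x_i mod 13, x_{i+1} = (x_i − d_i)/13. The first 5 digits are (1, 0, 0, 1, 6).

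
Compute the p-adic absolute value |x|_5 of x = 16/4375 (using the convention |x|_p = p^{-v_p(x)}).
|16/4375|_5 = 625

Step 1 — compute v_5(x) by factoring powers of 5 out of the numerator and denominator: v_5(16/4375) = -4. Step 2 — apply |x|_p = p^{-v_p(x)} = 5^{4} = 625.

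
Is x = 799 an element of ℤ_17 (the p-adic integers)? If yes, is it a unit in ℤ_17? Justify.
x ∈ ℤ_17 but not a unit; v_17(x) = 1 > 0

ℤ_17 = {x ∈ ℚ_17 : v_17(x) ≥ 0} and ℤ_17^× = {x ∈ ℤ_17 : v_17(x) = 0}. Here v_17(799) = v_17(num) − v_17(den) = 1; compare against these criteria.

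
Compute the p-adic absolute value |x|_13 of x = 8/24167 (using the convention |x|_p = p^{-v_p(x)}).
|8/24167|_13 = 2197

Step 1 — compute v_13(x) by factoring powers of 13 out of the numerator and denominator: v_13(8/24167) = -3. Step 2 — apply |x|_p = p^{-v_p(x)} = 13^{3} = 2197.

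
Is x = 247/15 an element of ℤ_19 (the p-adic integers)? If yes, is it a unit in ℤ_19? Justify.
x ∈ ℤ_19 but not a unit; v_19(x) = 1 > 0

ℤ_19 = {x ∈ ℚ_19 : v_19(x) ≥ 0} and ℤ_19^× = {x ∈ ℤ_19 : v_19(x) = 0}. Here v_19(247/15) = v_19(num) − v_19(den) = 1; compare against these criteria.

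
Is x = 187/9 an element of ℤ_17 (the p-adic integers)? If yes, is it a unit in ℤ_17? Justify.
x ∈ ℤ_17 but not a unit; v_17(x) = 1 > 0

ℤ_17 = {x ∈ ℚ_17 : v_17(x) ≥ 0} and ℤ_17^× = {x ∈ ℤ_17 : v_17(x) = 0}. Here v_17(187/9) = v_17(num) − v_17(den) = 1; compare against these criteria.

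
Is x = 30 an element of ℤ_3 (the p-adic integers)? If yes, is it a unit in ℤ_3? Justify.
x ∈ ℤ_3 but not a unit; v_3(x) = 1 > 0

ℤ_3 = {x ∈ ℚ_3 : v_3(x) ≥ 0} and ℤ_3^× = {x ∈ ℤ_3 : v_3(x) = 0}. Here v_3(30) = v_3(num) − v_3(den) = 1; compare against these criteria.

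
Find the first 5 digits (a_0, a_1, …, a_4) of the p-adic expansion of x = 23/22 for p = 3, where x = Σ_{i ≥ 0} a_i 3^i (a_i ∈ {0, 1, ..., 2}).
(a_0, …, a_4) = (2, 2, 1, 2, 2)

v_3(23/22) = 0 (numerator and denominator both coprime to 3), so x ∈ ℤ_3^×. Compute digits iteratively via a_i = x_i mod 3, x_{i+1} = (x_i − a_i)/3, with x_0 = x:
  x_0 = 23/22;  a_0 = 2;  x_1 = (x_0 − 2)/3 = -7/22
  x_1 = -7/22;  a_1 = 2;  x_2 = (x_1 − 2)/3 = -17/22
  x_2 = -17/22;  a_2 = 1;  x_3 = (x_2 − 1)/3 = -13/22
  x_3 = -13/22;  a_3 = 2;  x_4 = (x_3 − 2)/3 = -19/22
  x_4 = -19/22;  a_4 = 2;  x_5 = (x_4 − 2)/3 = -21/22
Digits: (2, 2, 1, 2, 2).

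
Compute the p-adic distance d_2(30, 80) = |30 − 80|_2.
d_2(30, 80) = 1/2

Step 1 — x − y = 30 − 80 = -50. Step 2 — v_2(-50) = 1 (factor: -50 = −(2^1 · 25); the sign does not affect v_p). Step 3 — |x − y|_2 = 2^{-1} = 1/2.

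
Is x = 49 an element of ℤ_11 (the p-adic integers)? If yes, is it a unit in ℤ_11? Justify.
x ∈ ℤ_11^× (unit); v_11(x) = 0

ℤ_11 = {x ∈ ℚ_11 : v_11(x) ≥ 0} and ℤ_11^× = {x ∈ ℤ_11 : v_11(x) = 0}. Here v_11(49) = v_11(num) − v_11(den) = 0; compare against these criteria.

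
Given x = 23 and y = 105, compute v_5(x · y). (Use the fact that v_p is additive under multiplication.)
v_5(2415) = 1

v_p(x) = 0 (factor: 23 = 5^0 · 23); v_p(y) = 1 (factor: 105 = 5^1 · 21). Additivity: v_p(xy) = v_p(x) + v_p(y) = 0 + 1 = 1. (Direct check: xy = 2415 = 5^1 · (483).)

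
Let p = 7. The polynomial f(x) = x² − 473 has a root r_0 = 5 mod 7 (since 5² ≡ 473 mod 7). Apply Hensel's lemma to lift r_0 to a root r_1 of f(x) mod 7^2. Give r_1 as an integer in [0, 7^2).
r_1 = 40 (mod 49)

Hensel's recurrence: r_{i+1} = r_i − f(r_i)·(f′(r_i))^{-1} mod 7^{i+2}, with f′(x) = 2x. Iterate:
  r_0 = 5 (mod 7)
  r_1 = 40 (mod 49)
Final: r_1 = 40, and one checks f(r_1) ≡ 0 mod 7^2.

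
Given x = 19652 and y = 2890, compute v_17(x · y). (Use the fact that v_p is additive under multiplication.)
v_17(56794280) = 5

v_p(x) = 3 (factor: 19652 = 17^3 · 4); v_p(y) = 2 (factor: 2890 = 17^2 · 10). Additivity: v_p(xy) = v_p(x) + v_p(y) = 3 + 2 = 5. (Direct check: xy = 56794280 = 17^5 · (40).)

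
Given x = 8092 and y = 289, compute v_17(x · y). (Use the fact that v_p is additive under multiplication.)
v_17(2338588) = 4

v_p(x) = 2 (factor: 8092 = 17^2 · 28); v_p(y) = 2 (factor: 289 = 17^2 · 1). Additivity: v_p(xy) = v_p(x) + v_p(y) = 2 + 2 = 4. (Direct check: xy = 2338588 = 17^4 · (28).)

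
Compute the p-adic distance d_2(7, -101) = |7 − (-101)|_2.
d_2(7, -101) = 1/4

Step 1 — x − y = 7 − (-101) = 108. Step 2 — v_2(108) = 2 (factor: 108 = (2^2 · 27); the sign does not affect v_p). Step 3 — |x − y|_2 = 2^{-2} = 1/4.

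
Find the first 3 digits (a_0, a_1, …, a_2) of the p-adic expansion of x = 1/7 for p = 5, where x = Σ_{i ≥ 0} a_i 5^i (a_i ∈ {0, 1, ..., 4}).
(a_0, …, a_2) = (3, 3, 0)

v_5(1/7) = 0 (numerator and denominator both coprime to 5), so x ∈ ℤ_5^×. Compute digits iteratively via a_i = x_i mod 5, x_{i+1} = (x_i − a_i)/5, with x_0 = x:
  x_0 = 1/7;  a_0 = 3;  x_1 = (x_0 − 3)/5 = -4/7
  x_1 = -4/7;  a_1 = 3;  x_2 = (x_1 − 3)/5 = -5/7
  x_2 = -5/7;  a_2 = 0;  x_3 = (x_2 − 0)/5 = -1/7
Digits: (3, 3, 0).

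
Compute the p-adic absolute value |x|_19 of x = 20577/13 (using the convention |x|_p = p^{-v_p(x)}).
|20577/13|_19 = 1/6859

Step 1 — compute v_19(x) by factoring powers of 19 out of the numerator and denominator: v_19(20577/13) = 3. Step 2 — apply |x|_p = p^{-v_p(x)} = 19^{-3} = 1/6859.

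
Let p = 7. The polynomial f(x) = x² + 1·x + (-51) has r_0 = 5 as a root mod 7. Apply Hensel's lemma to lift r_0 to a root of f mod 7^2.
r_1 = 47 (mod 49)

Hensel: r_{i+1} = r_i − f(r_i)·(f′(r_i))^{-1} mod 7^{i+2}, f′(x) = 2x + 1. Iterate:
  r_0 = 5 (mod 7)
  r_1 = 47 (mod 49)
Final: r = 47 satisfies f(r) ≡ 0 mod 7^2.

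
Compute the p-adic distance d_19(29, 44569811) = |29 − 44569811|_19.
d_19(29, 44569811) = 1/2476099

Step 1 — x − y = 29 − 44569811 = -44569782. Step 2 — v_19(-44569782) = 5 (factor: -44569782 = −(19^5 · 18); the sign does not affect v_p). Step 3 — |x − y|_19 = 19^{-5} = 1/2476099.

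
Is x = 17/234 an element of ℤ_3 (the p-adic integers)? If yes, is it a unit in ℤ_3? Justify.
x ∉ ℤ_3 (v_3(x) = -2 < 0)

ℤ_3 = {x ∈ ℚ_3 : v_3(x) ≥ 0} and ℤ_3^× = {x ∈ ℤ_3 : v_3(x) = 0}. Here v_3(17/234) = v_3(num) − v_3(den) = -2; compare against these criteria.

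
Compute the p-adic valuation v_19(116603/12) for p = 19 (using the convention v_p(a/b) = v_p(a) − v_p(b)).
v_19(116603/12) = 3

Factor powers of 19 from the numerator and denominator of the reduced fraction: 116603 = 19^3 · 17 and 12 = 19^0 · 12. Apply v_p(a/b) = v_p(a) − v_p(b): v_19(116603/12) = 3 − 0 = 3.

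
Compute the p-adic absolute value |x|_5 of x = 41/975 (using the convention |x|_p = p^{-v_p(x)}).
|41/975|_5 = 25

Step 1 — compute v_5(x) by factoring powers of 5 out of the numerator and denominator: v_5(41/975) = -2. Step 2 — apply |x|_p = p^{-v_p(x)} = 5^{2} = 25.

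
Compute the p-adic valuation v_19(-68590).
v_19(-68590) = 3

v_19(n) is the largest exponent k such that 19^k divides n. Factor out: -68590 = -19^3 · 10. (Sign doesn't affect v_p.) So v_19(-68590) = 3.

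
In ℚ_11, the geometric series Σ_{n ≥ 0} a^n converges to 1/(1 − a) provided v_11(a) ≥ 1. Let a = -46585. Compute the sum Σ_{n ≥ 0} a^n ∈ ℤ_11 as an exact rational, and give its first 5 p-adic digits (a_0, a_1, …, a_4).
Σ a^n = 1/(1 − a) = 1/46586;  first 5 digits = (1, 0, 0, 9, 7)

v_11(a) = 3 ≥ 1, so the series converges in ℤ_11 to 1/(1 − a) = 1/(1 − (-46585)) = 1/46586. Expand this rational in ℤ_11: compute digits iteratively via d_i = x_i mod 11, x_{i+1} = (x_i − d_i)/11. The first 5 digits are (1, 0, 0, 9, 7).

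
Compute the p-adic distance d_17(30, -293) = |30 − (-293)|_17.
d_17(30, -293) = 1/17

Step 1 — x − y = 30 − (-293) = 323. Step 2 — v_17(323) = 1 (factor: 323 = (17^1 · 19); the sign does not affect v_p). Step 3 — |x − y|_17 = 17^{-1} = 1/17.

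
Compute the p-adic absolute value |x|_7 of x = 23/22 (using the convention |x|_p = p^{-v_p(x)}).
|23/22|_7 = 1

Step 1 — compute v_7(x) by factoring powers of 7 out of the numerator and denominator: v_7(23/22) = 0. Step 2 — apply |x|_p = p^{-v_p(x)} = 7^{0} = 1.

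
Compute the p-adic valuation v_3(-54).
v_3(-54) = 3

v_3(n) is the largest exponent k such that 3^k divides n. Factor out: -54 = -3^3 · 2. (Sign doesn't affect v_p.) So v_3(-54) = 3.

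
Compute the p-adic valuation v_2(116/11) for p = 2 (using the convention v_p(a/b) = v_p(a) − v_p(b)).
v_2(116/11) = 2

Factor powers of 2 from the numerator and denominator of the reduced fraction: 116 = 2^2 · 29 and 11 = 2^0 · 11. Apply v_p(a/b) = v_p(a) − v_p(b): v_2(116/11) = 2 − 0 = 2.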